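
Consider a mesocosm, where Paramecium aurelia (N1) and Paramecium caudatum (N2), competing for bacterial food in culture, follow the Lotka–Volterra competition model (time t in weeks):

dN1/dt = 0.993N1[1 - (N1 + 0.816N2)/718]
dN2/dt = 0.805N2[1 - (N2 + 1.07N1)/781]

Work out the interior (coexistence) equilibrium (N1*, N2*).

N1* ≈ 636, N2* ≈ 100

Setting both brackets to zero gives the nullclines N1 + 0.816N2 = 718 and 1.07N1 + N2 = 781.
Substituting N2 = 781 - 1.07N1 into the first: N1(1 - 0.816·1.07) = 718 - 0.816·781.
So N1* = 80.7/0.127 = 636, and then N2* = 781 - 1.07·636 = 100.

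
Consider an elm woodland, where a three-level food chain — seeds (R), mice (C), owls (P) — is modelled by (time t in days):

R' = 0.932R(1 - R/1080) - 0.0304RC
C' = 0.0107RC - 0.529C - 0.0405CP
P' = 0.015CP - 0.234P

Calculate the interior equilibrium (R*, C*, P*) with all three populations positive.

R* ≈ 530, C* ≈ 15.6, P* ≈ 127

From dP/dt = 0: 0.015C* = 0.234, so C* = 15.6.
From dR/dt = 0: 0.932(1 - R*/1080) = 0.0304·15.6, giving R* = 1080·(1 - 0.509) = 530.
From dC/dt = 0: 0.0107·530 - 0.529 = 0.0405P*, so P* = 5.15/0.0405 = 127.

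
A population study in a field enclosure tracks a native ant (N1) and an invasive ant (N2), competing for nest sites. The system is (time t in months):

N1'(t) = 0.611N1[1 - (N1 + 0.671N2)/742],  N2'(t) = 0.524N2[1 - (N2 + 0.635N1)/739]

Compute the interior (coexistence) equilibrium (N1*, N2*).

Setting both brackets to zero gives the nullclines N1 + 0.671N2 = 742 and 0.635N1 + N2 = 739.
Substituting N2 = 739 - 0.635N1 into the first: N1(1 - 0.671·0.635) = 742 - 0.671·739.
So N1* = 246/0.574 = 429, and then N2* = 739 - 0.635·429 = 467.

N1* ≈ 429, N2* ≈ 467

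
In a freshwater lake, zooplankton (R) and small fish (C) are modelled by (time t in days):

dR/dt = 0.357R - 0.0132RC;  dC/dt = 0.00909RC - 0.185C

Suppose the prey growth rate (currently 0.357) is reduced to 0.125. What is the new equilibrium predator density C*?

C* ≈ 9.47

At the interior fixed point, setting dR/dt = 0 with R > 0 fixes C* = (prey growth rate)/(RC coefficient) — independent of the other coefficients.
With the change, C* = 0.125/0.0132 = 9.47; it falls from 27.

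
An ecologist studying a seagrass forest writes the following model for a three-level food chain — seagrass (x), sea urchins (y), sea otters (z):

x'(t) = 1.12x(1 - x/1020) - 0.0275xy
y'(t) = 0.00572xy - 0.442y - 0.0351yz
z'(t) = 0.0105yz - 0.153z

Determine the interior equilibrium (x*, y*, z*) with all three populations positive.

x* ≈ 655, y* ≈ 14.6, z* ≈ 94.2

From dz/dt = 0: 0.0105y* = 0.153, so y* = 14.6.
From dx/dt = 0: 1.12(1 - x*/1020) = 0.0275·14.6, giving x* = 1020·(1 - 0.358) = 655.
From dy/dt = 0: 0.00572·655 - 0.442 = 0.0351z*, so z* = 3.3/0.0351 = 94.2.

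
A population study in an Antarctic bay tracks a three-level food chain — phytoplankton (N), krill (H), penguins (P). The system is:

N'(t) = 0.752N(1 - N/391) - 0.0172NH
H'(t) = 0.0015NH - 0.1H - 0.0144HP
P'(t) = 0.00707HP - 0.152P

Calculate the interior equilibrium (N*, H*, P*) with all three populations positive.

From dP/dt = 0: 0.00707H* = 0.152, so H* = 21.5.
From dN/dt = 0: 0.752(1 - N*/391) = 0.0172·21.5, giving N* = 391·(1 - 0.492) = 199.
From dH/dt = 0: 0.0015·199 - 0.1 = 0.0144P*, so P* = 0.198/0.0144 = 13.8.

N* ≈ 199, H* ≈ 21.5, P* ≈ 13.8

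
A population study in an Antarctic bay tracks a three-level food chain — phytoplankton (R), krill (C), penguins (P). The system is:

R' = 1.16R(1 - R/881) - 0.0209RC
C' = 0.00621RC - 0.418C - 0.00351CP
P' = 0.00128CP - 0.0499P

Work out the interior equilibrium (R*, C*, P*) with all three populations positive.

R* ≈ 262, C* ≈ 39, P* ≈ 345

From dP/dt = 0: 0.00128C* = 0.0499, so C* = 39.
From dR/dt = 0: 1.16(1 - R*/881) = 0.0209·39, giving R* = 881·(1 - 0.702) = 262.
From dC/dt = 0: 0.00621·262 - 0.418 = 0.00351P*, so P* = 1.21/0.00351 = 345.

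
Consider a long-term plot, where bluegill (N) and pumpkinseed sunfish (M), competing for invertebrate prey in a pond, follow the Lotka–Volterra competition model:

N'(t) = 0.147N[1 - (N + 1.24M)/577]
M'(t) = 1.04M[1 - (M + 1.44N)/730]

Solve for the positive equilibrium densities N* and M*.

Setting both brackets to zero gives the nullclines N + 1.24M = 577 and 1.44N + M = 730.
Substituting M = 730 - 1.44N into the first: N(1 - 1.24·1.44) = 577 - 1.24·730.
So N* = -328/-0.786 = 418, and then M* = 730 - 1.44·418 = 128.

N* ≈ 418, M* ≈ 128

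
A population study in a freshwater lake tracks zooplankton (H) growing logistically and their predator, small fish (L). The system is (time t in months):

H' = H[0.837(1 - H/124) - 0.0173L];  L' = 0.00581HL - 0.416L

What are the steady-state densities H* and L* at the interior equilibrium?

H* ≈ 71.6, L* ≈ 20.4

From dL/dt = 0 with L > 0: 0.00581H* = 0.416, so H* = 71.6.
Substitute into dH/dt = 0: 0.837(1 - 71.6/124) = 0.0173L*.
The bracket is 0.423, giving L* = 0.354/0.0173 = 20.4.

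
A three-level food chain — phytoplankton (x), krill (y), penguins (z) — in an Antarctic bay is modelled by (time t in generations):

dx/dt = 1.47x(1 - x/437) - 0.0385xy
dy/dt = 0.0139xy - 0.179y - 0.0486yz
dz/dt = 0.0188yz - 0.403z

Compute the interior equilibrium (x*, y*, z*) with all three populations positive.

From dz/dt = 0: 0.0188y* = 0.403, so y* = 21.4.
From dx/dt = 0: 1.47(1 - x*/437) = 0.0385·21.4, giving x* = 437·(1 - 0.561) = 192.
From dy/dt = 0: 0.0139·192 - 0.179 = 0.0486z*, so z* = 2.49/0.0486 = 51.1.

x* ≈ 192, y* ≈ 21.4, z* ≈ 51.1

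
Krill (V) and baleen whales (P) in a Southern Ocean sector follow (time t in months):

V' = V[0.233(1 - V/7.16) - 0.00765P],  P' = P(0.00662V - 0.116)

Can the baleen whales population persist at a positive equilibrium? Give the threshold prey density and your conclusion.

Threshold V = 17.5; K < 17.5, so no, the predator goes extinct.

The predator equation gives dP/dt > 0 only when V > 0.116/0.00662 = 17.5.
Without the predator, V → K = 7.16. Since 7.16 < 17.5, the predator cannot invade.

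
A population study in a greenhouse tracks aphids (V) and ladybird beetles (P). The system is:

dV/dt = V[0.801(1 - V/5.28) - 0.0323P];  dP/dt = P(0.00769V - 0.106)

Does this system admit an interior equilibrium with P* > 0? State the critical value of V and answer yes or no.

Threshold V = 13.8; K < 13.8, so no, the predator goes extinct.

The predator equation gives dP/dt > 0 only when V > 0.106/0.00769 = 13.8.
Without the predator, V → K = 5.28. Since 5.28 < 13.8, the predator cannot invade.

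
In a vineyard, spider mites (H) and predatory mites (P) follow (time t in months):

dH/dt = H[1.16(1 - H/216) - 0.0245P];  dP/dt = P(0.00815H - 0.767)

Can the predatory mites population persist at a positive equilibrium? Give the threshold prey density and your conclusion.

Threshold H = 94.1; K > 94.1, so yes, the predator persists.

The predator equation gives dP/dt > 0 only when H > 0.767/0.00815 = 94.1.
Without the predator, H → K = 216. Since 216 > 94.1, the predator can invade and persist.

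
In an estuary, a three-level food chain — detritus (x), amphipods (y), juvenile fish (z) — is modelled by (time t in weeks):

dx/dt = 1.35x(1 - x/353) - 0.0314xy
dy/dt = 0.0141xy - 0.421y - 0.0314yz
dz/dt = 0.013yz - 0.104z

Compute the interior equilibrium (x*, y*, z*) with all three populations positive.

x* ≈ 287, y* ≈ 8, z* ≈ 116

From dz/dt = 0: 0.013y* = 0.104, so y* = 8.
From dx/dt = 0: 1.35(1 - x*/353) = 0.0314·8, giving x* = 353·(1 - 0.186) = 287.
From dy/dt = 0: 0.0141·287 - 0.421 = 0.0314z*, so z* = 3.63/0.0314 = 116.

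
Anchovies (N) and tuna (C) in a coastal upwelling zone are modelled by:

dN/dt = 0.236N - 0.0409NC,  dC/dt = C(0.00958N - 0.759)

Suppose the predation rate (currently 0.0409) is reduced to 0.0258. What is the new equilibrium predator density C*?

At the interior fixed point, setting dN/dt = 0 with N > 0 fixes C* = (prey growth rate)/(NC coefficient) — independent of the other coefficients.
With the change, C* = 0.236/0.0258 = 9.15; it rises from 5.77.

C* ≈ 9.15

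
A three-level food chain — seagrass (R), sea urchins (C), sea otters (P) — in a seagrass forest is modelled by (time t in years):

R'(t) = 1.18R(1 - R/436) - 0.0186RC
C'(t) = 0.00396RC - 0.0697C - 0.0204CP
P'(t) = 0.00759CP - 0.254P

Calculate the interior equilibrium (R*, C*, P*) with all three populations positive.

R* ≈ 206, C* ≈ 33.5, P* ≈ 36.6

From dP/dt = 0: 0.00759C* = 0.254, so C* = 33.5.
From dR/dt = 0: 1.18(1 - R*/436) = 0.0186·33.5, giving R* = 436·(1 - 0.528) = 206.
From dC/dt = 0: 0.00396·206 - 0.0697 = 0.0204P*, so P* = 0.746/0.0204 = 36.6.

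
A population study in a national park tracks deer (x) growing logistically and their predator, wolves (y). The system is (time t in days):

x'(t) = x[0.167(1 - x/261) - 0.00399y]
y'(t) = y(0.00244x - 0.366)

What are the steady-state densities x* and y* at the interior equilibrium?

From dy/dt = 0 with y > 0: 0.00244x* = 0.366, so x* = 150.
Substitute into dx/dt = 0: 0.167(1 - 150/261) = 0.00399y*.
The bracket is 0.425, giving y* = 0.071/0.00399 = 17.8.

x* ≈ 150, y* ≈ 17.8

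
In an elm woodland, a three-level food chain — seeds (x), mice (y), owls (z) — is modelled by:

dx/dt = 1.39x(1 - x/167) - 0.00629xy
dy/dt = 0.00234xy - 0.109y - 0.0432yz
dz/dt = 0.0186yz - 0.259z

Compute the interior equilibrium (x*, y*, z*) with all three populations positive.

From dz/dt = 0: 0.0186y* = 0.259, so y* = 13.9.
From dx/dt = 0: 1.39(1 - x*/167) = 0.00629·13.9, giving x* = 167·(1 - 0.063) = 156.
From dy/dt = 0: 0.00234·156 - 0.109 = 0.0432z*, so z* = 0.257/0.0432 = 5.95.

x* ≈ 156, y* ≈ 13.9, z* ≈ 5.95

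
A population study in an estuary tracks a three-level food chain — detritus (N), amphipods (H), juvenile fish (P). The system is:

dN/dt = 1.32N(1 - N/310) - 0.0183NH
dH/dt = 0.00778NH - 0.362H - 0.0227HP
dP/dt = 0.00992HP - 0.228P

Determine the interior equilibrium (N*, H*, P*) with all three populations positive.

N* ≈ 211, H* ≈ 23, P* ≈ 56.4

From dP/dt = 0: 0.00992H* = 0.228, so H* = 23.
From dN/dt = 0: 1.32(1 - N*/310) = 0.0183·23, giving N* = 310·(1 - 0.319) = 211.
From dH/dt = 0: 0.00778·211 - 0.362 = 0.0227P*, so P* = 1.28/0.0227 = 56.4.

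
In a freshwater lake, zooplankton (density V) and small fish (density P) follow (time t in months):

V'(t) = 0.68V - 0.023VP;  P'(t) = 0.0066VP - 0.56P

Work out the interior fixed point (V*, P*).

Set dP/dt = 0 with P > 0: 0.0066V - 0.56 = 0, so V* = 0.56/0.0066 = 84.8.
Set dV/dt = 0 with V > 0: 0.68 - 0.023P = 0, so P* = 0.68/0.023 = 29.6.

V* ≈ 84.8, P* ≈ 29.6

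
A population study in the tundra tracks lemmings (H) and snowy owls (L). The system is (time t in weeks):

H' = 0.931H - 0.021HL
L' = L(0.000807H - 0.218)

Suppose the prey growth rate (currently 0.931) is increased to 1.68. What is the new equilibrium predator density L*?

L* ≈ 80

At the interior fixed point, setting dH/dt = 0 with H > 0 fixes L* = (prey growth rate)/(HL coefficient) — independent of the other coefficients.
With the change, L* = 1.68/0.021 = 80; it rises from 44.3.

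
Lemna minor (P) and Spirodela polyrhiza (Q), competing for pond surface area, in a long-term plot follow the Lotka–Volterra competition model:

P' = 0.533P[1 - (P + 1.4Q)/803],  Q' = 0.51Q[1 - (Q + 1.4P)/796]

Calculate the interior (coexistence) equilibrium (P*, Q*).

Setting both brackets to zero gives the nullclines P + 1.4Q = 803 and 1.4P + Q = 796.
Substituting Q = 796 - 1.4P into the first: P(1 - 1.4·1.4) = 803 - 1.4·796.
So P* = -311/-0.96 = 324, and then Q* = 796 - 1.4·324 = 342.

P* ≈ 324, Q* ≈ 342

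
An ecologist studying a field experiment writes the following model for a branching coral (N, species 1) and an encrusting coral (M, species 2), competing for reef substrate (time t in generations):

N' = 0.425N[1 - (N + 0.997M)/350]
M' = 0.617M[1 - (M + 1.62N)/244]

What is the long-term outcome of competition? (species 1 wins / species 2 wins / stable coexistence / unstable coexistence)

species 1 excludes species 2

Compare the nullcline intercepts: K1/α12 = 350/0.997 = 351 > K2 = 244; K2/α21 = 244/1.62 = 151 < K1 = 350.
Since the inequalities point opposite ways, species 1 can invade but species 2 cannot.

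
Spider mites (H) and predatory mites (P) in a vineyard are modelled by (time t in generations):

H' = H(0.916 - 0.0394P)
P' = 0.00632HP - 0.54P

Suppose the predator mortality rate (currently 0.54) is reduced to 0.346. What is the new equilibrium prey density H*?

H* ≈ 54.7

At the interior fixed point, setting dP/dt = 0 with P > 0 fixes H* = (predator death rate)/(HP coefficient) — independent of the other coefficients.
With the change, H* = 0.346/0.00632 = 54.7; it falls from 85.4.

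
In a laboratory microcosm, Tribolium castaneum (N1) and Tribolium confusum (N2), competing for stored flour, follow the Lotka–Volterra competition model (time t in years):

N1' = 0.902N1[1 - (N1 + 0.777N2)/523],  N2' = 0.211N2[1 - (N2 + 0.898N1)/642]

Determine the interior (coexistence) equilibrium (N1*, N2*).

Setting both brackets to zero gives the nullclines N1 + 0.777N2 = 523 and 0.898N1 + N2 = 642.
Substituting N2 = 642 - 0.898N1 into the first: N1(1 - 0.777·0.898) = 523 - 0.777·642.
So N1* = 24.2/0.302 = 80, and then N2* = 642 - 0.898·80 = 570.

N1* ≈ 80, N2* ≈ 570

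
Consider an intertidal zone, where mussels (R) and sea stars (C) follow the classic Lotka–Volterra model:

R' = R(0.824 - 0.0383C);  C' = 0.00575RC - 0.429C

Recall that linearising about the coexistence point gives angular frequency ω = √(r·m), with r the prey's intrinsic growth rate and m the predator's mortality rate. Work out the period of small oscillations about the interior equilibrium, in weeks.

T ≈ 10.6 weeks

Here r = 0.824 and m = 0.429, so r·m = 0.353.
ω = √0.353 = 0.595 per week, hence T = 2π/ω ≈ 10.6 weeks.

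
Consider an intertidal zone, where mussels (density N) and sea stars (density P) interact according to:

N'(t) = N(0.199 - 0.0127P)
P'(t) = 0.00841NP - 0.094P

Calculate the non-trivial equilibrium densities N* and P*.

N* ≈ 11.2, P* ≈ 15.7

Set dP/dt = 0 with P > 0: 0.00841N - 0.094 = 0, so N* = 0.094/0.00841 = 11.2.
Set dN/dt = 0 with N > 0: 0.199 - 0.0127P = 0, so P* = 0.199/0.0127 = 15.7.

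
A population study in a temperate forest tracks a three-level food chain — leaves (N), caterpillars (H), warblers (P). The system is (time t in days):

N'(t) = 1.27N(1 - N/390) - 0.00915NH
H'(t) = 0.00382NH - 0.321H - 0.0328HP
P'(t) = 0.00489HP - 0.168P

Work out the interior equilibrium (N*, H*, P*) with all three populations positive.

From dP/dt = 0: 0.00489H* = 0.168, so H* = 34.4.
From dN/dt = 0: 1.27(1 - N*/390) = 0.00915·34.4, giving N* = 390·(1 - 0.248) = 293.
From dH/dt = 0: 0.00382·293 - 0.321 = 0.0328P*, so P* = 0.8/0.0328 = 24.4.

N* ≈ 293, H* ≈ 34.4, P* ≈ 24.4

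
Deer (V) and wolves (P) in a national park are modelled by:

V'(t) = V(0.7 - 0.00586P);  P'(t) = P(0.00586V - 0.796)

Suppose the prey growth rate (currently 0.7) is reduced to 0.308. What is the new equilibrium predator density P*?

At the interior fixed point, setting dV/dt = 0 with V > 0 fixes P* = (prey growth rate)/(VP coefficient) — independent of the other coefficients.
With the change, P* = 0.308/0.00586 = 52.6; it falls from 119.

P* ≈ 52.6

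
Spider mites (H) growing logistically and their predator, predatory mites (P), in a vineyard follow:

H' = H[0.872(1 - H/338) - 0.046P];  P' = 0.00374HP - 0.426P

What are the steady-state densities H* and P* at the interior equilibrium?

From dP/dt = 0 with P > 0: 0.00374H* = 0.426, so H* = 114.
Substitute into dH/dt = 0: 0.872(1 - 114/338) = 0.046P*.
The bracket is 0.663, giving P* = 0.578/0.046 = 12.6.

H* ≈ 114, P* ≈ 12.6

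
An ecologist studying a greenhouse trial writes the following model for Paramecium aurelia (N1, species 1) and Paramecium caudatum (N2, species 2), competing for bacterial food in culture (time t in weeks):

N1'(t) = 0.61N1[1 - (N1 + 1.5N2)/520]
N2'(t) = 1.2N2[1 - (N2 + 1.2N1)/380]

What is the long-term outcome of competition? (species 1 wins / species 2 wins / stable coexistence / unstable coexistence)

Compare the nullcline intercepts: K1/α12 = 520/1.5 = 347 < K2 = 380; K2/α21 = 380/1.2 = 317 < K1 = 520.
Since both are reversed, neither can invade when rare; the interior point is a saddle.

unstable coexistence (outcome depends on initial conditions)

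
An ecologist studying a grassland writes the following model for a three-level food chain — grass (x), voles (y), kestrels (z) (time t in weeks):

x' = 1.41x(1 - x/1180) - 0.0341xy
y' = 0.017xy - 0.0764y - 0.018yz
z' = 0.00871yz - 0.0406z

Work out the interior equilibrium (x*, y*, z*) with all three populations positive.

From dz/dt = 0: 0.00871y* = 0.0406, so y* = 4.66.
From dx/dt = 0: 1.41(1 - x*/1180) = 0.0341·4.66, giving x* = 1180·(1 - 0.113) = 1050.
From dy/dt = 0: 0.017·1050 - 0.0764 = 0.018z*, so z* = 17.7/0.018 = 985.

x* ≈ 1050, y* ≈ 4.66, z* ≈ 985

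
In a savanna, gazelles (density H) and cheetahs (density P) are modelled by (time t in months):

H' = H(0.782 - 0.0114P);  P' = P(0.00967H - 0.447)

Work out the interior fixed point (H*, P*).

Set dP/dt = 0 with P > 0: 0.00967H - 0.447 = 0, so H* = 0.447/0.00967 = 46.2.
Set dH/dt = 0 with H > 0: 0.782 - 0.0114P = 0, so P* = 0.782/0.0114 = 68.6.

H* ≈ 46.2, P* ≈ 68.6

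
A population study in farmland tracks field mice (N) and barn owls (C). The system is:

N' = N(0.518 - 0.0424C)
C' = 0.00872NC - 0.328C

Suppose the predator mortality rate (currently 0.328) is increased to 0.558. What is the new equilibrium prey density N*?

N* ≈ 64

At the interior fixed point, setting dC/dt = 0 with C > 0 fixes N* = (predator death rate)/(NC coefficient) — independent of the other coefficients.
With the change, N* = 0.558/0.00872 = 64; it rises from 37.6.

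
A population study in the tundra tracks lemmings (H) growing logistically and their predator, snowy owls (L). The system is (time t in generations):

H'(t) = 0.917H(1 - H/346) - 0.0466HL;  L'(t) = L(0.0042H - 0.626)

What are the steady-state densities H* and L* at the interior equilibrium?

H* ≈ 149, L* ≈ 11.2

From dL/dt = 0 with L > 0: 0.0042H* = 0.626, so H* = 149.
Substitute into dH/dt = 0: 0.917(1 - 149/346) = 0.0466L*.
The bracket is 0.569, giving L* = 0.522/0.0466 = 11.2.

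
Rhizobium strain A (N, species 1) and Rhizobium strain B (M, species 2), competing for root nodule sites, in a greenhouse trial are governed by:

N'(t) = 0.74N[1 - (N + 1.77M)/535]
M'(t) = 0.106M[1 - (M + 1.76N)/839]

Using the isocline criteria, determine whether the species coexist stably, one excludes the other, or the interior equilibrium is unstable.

unstable coexistence (outcome depends on initial conditions)

Compare the nullcline intercepts: K1/α12 = 535/1.77 = 302 < K2 = 839; K2/α21 = 839/1.76 = 477 < K1 = 535.
Since both are reversed, neither can invade when rare; the interior point is a saddle.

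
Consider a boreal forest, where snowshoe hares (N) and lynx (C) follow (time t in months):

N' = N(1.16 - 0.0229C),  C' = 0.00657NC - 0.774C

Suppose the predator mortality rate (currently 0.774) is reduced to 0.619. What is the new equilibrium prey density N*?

N* ≈ 94.2

At the interior fixed point, setting dC/dt = 0 with C > 0 fixes N* = (predator death rate)/(NC coefficient) — independent of the other coefficients.
With the change, N* = 0.619/0.00657 = 94.2; it falls from 118.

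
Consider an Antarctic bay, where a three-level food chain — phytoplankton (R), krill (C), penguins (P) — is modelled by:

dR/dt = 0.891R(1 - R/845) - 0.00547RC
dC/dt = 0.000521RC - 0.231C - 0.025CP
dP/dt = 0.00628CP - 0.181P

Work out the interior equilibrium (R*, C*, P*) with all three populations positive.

From dP/dt = 0: 0.00628C* = 0.181, so C* = 28.8.
From dR/dt = 0: 0.891(1 - R*/845) = 0.00547·28.8, giving R* = 845·(1 - 0.177) = 695.
From dC/dt = 0: 0.000521·695 - 0.231 = 0.025P*, so P* = 0.131/0.025 = 5.25.

R* ≈ 695, C* ≈ 28.8, P* ≈ 5.25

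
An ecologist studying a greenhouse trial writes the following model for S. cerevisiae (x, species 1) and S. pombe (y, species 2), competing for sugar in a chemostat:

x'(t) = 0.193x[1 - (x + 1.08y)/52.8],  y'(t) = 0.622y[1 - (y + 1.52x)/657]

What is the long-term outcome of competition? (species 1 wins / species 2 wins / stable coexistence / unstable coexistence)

species 2 excludes species 1

Compare the nullcline intercepts: K1/α12 = 52.8/1.08 = 48.9 < K2 = 657; K2/α21 = 657/1.52 = 432 > K1 = 52.8.
Since the inequalities point opposite ways, species 2 can invade but species 1 cannot.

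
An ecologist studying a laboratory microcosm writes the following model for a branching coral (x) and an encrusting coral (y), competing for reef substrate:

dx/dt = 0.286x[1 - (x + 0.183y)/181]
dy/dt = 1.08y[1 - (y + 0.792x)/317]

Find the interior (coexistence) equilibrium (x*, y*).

Setting both brackets to zero gives the nullclines x + 0.183y = 181 and 0.792x + y = 317.
Substituting y = 317 - 0.792x into the first: x(1 - 0.183·0.792) = 181 - 0.183·317.
So x* = 123/0.855 = 144, and then y* = 317 - 0.792·144 = 203.

x* ≈ 144, y* ≈ 203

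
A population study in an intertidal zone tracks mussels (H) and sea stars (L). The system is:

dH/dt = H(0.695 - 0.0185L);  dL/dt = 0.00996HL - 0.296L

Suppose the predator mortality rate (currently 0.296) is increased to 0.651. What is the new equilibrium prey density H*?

H* ≈ 65.4

At the interior fixed point, setting dL/dt = 0 with L > 0 fixes H* = (predator death rate)/(HL coefficient) — independent of the other coefficients.
With the change, H* = 0.651/0.00996 = 65.4; it rises from 29.7.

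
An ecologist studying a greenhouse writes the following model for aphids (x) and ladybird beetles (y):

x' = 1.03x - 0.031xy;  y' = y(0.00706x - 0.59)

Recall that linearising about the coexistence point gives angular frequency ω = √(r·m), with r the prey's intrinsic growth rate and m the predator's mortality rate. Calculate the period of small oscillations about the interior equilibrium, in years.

T ≈ 8.06 years

Here r = 1.03 and m = 0.59, so r·m = 0.608.
ω = √0.608 = 0.78 per year, hence T = 2π/ω ≈ 8.06 years.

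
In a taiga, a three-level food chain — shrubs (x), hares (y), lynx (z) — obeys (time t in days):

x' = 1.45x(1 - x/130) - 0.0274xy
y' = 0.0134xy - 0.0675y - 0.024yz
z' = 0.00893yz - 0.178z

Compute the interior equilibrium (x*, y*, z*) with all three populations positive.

From dz/dt = 0: 0.00893y* = 0.178, so y* = 19.9.
From dx/dt = 0: 1.45(1 - x*/130) = 0.0274·19.9, giving x* = 130·(1 - 0.377) = 81.
From dy/dt = 0: 0.0134·81 - 0.0675 = 0.024z*, so z* = 1.02/0.024 = 42.4.

x* ≈ 81, y* ≈ 19.9, z* ≈ 42.4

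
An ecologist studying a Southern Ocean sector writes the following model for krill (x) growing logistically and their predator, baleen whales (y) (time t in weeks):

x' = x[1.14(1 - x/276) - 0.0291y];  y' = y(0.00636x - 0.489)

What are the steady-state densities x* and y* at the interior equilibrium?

x* ≈ 76.9, y* ≈ 28.3

From dy/dt = 0 with y > 0: 0.00636x* = 0.489, so x* = 76.9.
Substitute into dx/dt = 0: 1.14(1 - 76.9/276) = 0.0291y*.
The bracket is 0.721, giving y* = 0.822/0.0291 = 28.3.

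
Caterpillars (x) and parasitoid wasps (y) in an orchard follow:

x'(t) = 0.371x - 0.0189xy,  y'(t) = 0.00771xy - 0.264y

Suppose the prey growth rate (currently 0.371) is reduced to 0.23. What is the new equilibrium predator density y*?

At the interior fixed point, setting dx/dt = 0 with x > 0 fixes y* = (prey growth rate)/(xy coefficient) — independent of the other coefficients.
With the change, y* = 0.23/0.0189 = 12.2; it falls from 19.6.

y* ≈ 12.2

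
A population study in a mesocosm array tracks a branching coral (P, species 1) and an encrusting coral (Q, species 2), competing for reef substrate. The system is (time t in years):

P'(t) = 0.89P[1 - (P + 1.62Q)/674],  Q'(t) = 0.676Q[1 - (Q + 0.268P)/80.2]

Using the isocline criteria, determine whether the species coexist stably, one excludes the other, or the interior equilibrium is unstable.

Compare the nullcline intercepts: K1/α12 = 674/1.62 = 416 > K2 = 80.2; K2/α21 = 80.2/0.268 = 299 < K1 = 674.
Since the inequalities point opposite ways, species 1 can invade but species 2 cannot.

species 1 excludes species 2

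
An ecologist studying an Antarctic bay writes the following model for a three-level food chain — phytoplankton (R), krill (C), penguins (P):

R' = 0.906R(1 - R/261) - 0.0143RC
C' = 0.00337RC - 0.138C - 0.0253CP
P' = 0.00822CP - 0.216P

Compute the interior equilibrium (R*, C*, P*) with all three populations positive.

R* ≈ 153, C* ≈ 26.3, P* ≈ 14.9

From dP/dt = 0: 0.00822C* = 0.216, so C* = 26.3.
From dR/dt = 0: 0.906(1 - R*/261) = 0.0143·26.3, giving R* = 261·(1 - 0.415) = 153.
From dC/dt = 0: 0.00337·153 - 0.138 = 0.0253P*, so P* = 0.377/0.0253 = 14.9.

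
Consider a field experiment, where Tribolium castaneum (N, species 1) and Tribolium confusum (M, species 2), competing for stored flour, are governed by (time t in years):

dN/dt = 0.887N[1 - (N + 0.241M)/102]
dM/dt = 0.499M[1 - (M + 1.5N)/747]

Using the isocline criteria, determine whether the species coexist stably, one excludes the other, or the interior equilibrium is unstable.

species 2 excludes species 1

Compare the nullcline intercepts: K1/α12 = 102/0.241 = 423 < K2 = 747; K2/α21 = 747/1.5 = 498 > K1 = 102.
Since the inequalities point opposite ways, species 2 can invade but species 1 cannot.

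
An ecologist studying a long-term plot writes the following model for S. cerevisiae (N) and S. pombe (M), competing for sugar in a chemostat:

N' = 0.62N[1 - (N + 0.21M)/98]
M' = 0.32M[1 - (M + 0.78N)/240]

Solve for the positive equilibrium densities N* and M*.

N* ≈ 56.9, M* ≈ 196

Setting both brackets to zero gives the nullclines N + 0.21M = 98 and 0.78N + M = 240.
Substituting M = 240 - 0.78N into the first: N(1 - 0.21·0.78) = 98 - 0.21·240.
So N* = 47.6/0.836 = 56.9, and then M* = 240 - 0.78·56.9 = 196.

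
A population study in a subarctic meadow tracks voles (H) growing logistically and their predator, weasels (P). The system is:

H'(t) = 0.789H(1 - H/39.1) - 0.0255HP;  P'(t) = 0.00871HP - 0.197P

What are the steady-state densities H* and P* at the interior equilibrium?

From dP/dt = 0 with P > 0: 0.00871H* = 0.197, so H* = 22.6.
Substitute into dH/dt = 0: 0.789(1 - 22.6/39.1) = 0.0255P*.
The bracket is 0.422, giving P* = 0.333/0.0255 = 13.

H* ≈ 22.6, P* ≈ 13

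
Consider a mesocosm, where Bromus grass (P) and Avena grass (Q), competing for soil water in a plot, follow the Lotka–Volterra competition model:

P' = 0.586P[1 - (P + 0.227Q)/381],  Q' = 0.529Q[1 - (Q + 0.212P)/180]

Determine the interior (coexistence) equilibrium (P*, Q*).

P* ≈ 357, Q* ≈ 104

Setting both brackets to zero gives the nullclines P + 0.227Q = 381 and 0.212P + Q = 180.
Substituting Q = 180 - 0.212P into the first: P(1 - 0.227·0.212) = 381 - 0.227·180.
So P* = 340/0.952 = 357, and then Q* = 180 - 0.212·357 = 104.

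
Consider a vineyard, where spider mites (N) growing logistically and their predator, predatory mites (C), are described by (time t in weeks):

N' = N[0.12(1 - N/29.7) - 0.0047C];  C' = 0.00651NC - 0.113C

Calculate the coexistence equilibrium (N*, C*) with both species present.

N* ≈ 17.4, C* ≈ 10.6

From dC/dt = 0 with C > 0: 0.00651N* = 0.113, so N* = 17.4.
Substitute into dN/dt = 0: 0.12(1 - 17.4/29.7) = 0.0047C*.
The bracket is 0.416, giving C* = 0.0499/0.0047 = 10.6.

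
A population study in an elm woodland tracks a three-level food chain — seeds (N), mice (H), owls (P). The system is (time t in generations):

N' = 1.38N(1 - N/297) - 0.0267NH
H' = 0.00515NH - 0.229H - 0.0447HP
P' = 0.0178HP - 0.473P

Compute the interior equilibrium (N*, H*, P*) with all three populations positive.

N* ≈ 144, H* ≈ 26.6, P* ≈ 11.5

From dP/dt = 0: 0.0178H* = 0.473, so H* = 26.6.
From dN/dt = 0: 1.38(1 - N*/297) = 0.0267·26.6, giving N* = 297·(1 - 0.514) = 144.
From dH/dt = 0: 0.00515·144 - 0.229 = 0.0447P*, so P* = 0.514/0.0447 = 11.5.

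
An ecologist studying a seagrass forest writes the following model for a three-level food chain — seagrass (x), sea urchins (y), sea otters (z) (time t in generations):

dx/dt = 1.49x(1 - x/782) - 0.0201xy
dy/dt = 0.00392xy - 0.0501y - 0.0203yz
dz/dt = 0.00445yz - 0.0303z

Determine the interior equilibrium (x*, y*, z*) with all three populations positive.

From dz/dt = 0: 0.00445y* = 0.0303, so y* = 6.81.
From dx/dt = 0: 1.49(1 - x*/782) = 0.0201·6.81, giving x* = 782·(1 - 0.0919) = 710.
From dy/dt = 0: 0.00392·710 - 0.0501 = 0.0203z*, so z* = 2.73/0.0203 = 135.

x* ≈ 710, y* ≈ 6.81, z* ≈ 135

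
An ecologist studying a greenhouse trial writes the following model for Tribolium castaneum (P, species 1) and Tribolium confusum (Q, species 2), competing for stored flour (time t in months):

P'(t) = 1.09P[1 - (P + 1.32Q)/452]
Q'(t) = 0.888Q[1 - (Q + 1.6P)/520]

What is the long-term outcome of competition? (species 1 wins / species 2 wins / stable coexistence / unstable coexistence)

Compare the nullcline intercepts: K1/α12 = 452/1.32 = 342 < K2 = 520; K2/α21 = 520/1.6 = 325 < K1 = 452.
Since both are reversed, neither can invade when rare; the interior point is a saddle.

unstable coexistence (outcome depends on initial conditions)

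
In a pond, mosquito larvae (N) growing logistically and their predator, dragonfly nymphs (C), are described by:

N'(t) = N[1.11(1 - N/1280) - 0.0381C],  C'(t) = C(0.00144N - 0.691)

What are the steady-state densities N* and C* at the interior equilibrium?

From dC/dt = 0 with C > 0: 0.00144N* = 0.691, so N* = 480.
Substitute into dN/dt = 0: 1.11(1 - 480/1280) = 0.0381C*.
The bracket is 0.625, giving C* = 0.694/0.0381 = 18.2.

N* ≈ 480, C* ≈ 18.2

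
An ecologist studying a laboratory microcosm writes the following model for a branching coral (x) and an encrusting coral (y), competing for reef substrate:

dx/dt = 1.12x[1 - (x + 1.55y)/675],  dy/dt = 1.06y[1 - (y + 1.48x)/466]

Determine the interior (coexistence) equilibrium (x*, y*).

x* ≈ 36.6, y* ≈ 412

Setting both brackets to zero gives the nullclines x + 1.55y = 675 and 1.48x + y = 466.
Substituting y = 466 - 1.48x into the first: x(1 - 1.55·1.48) = 675 - 1.55·466.
So x* = -47.3/-1.29 = 36.6, and then y* = 466 - 1.48·36.6 = 412.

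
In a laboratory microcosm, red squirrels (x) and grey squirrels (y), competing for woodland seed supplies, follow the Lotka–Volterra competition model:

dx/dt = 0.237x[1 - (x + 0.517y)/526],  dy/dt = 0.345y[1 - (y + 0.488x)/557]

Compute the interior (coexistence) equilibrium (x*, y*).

x* ≈ 318, y* ≈ 402

Setting both brackets to zero gives the nullclines x + 0.517y = 526 and 0.488x + y = 557.
Substituting y = 557 - 0.488x into the first: x(1 - 0.517·0.488) = 526 - 0.517·557.
So x* = 238/0.748 = 318, and then y* = 557 - 0.488·318 = 402.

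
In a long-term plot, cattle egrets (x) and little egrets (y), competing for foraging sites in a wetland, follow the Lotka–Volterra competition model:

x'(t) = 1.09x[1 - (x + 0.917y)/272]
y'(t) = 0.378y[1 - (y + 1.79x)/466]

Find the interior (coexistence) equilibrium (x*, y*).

Setting both brackets to zero gives the nullclines x + 0.917y = 272 and 1.79x + y = 466.
Substituting y = 466 - 1.79x into the first: x(1 - 0.917·1.79) = 272 - 0.917·466.
So x* = -155/-0.641 = 242, and then y* = 466 - 1.79·242 = 32.6.

x* ≈ 242, y* ≈ 32.6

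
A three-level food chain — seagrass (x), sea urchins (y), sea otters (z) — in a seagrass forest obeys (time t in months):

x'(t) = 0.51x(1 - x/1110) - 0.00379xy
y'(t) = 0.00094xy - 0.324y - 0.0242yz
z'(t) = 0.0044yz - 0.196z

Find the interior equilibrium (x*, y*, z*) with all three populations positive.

x* ≈ 743, y* ≈ 44.5, z* ≈ 15.5

From dz/dt = 0: 0.0044y* = 0.196, so y* = 44.5.
From dx/dt = 0: 0.51(1 - x*/1110) = 0.00379·44.5, giving x* = 1110·(1 - 0.331) = 743.
From dy/dt = 0: 0.00094·743 - 0.324 = 0.0242z*, so z* = 0.374/0.0242 = 15.5.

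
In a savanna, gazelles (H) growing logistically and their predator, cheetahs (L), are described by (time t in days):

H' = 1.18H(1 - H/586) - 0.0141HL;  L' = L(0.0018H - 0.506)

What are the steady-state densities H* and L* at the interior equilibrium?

H* ≈ 281, L* ≈ 43.5

From dL/dt = 0 with L > 0: 0.0018H* = 0.506, so H* = 281.
Substitute into dH/dt = 0: 1.18(1 - 281/586) = 0.0141L*.
The bracket is 0.52, giving L* = 0.614/0.0141 = 43.5.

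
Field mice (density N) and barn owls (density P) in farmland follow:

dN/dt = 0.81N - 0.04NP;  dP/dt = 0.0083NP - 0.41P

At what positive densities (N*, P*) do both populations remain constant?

Set dP/dt = 0 with P > 0: 0.0083N - 0.41 = 0, so N* = 0.41/0.0083 = 49.4.
Set dN/dt = 0 with N > 0: 0.81 - 0.04P = 0, so P* = 0.81/0.04 = 20.2.

N* ≈ 49.4, P* ≈ 20.2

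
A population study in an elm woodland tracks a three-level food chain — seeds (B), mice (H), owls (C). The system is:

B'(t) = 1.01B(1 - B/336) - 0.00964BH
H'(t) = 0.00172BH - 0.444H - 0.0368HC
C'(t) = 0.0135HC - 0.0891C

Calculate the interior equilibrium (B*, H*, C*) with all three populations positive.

From dC/dt = 0: 0.0135H* = 0.0891, so H* = 6.6.
From dB/dt = 0: 1.01(1 - B*/336) = 0.00964·6.6, giving B* = 336·(1 - 0.063) = 315.
From dH/dt = 0: 0.00172·315 - 0.444 = 0.0368C*, so C* = 0.0975/0.0368 = 2.65.

B* ≈ 315, H* ≈ 6.6, C* ≈ 2.65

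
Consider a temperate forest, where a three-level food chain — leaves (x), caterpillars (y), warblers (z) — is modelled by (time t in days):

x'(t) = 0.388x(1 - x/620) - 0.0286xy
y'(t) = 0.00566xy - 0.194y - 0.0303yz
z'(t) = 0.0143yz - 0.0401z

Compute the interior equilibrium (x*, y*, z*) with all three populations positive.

From dz/dt = 0: 0.0143y* = 0.0401, so y* = 2.8.
From dx/dt = 0: 0.388(1 - x*/620) = 0.0286·2.8, giving x* = 620·(1 - 0.207) = 492.
From dy/dt = 0: 0.00566·492 - 0.194 = 0.0303z*, so z* = 2.59/0.0303 = 85.5.

x* ≈ 492, y* ≈ 2.8, z* ≈ 85.5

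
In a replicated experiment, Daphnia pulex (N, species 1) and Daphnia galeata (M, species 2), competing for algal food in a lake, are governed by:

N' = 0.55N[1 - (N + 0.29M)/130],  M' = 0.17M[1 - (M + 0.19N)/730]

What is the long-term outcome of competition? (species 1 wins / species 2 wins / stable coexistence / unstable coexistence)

species 2 excludes species 1

Compare the nullcline intercepts: K1/α12 = 130/0.29 = 448 < K2 = 730; K2/α21 = 730/0.19 = 3840 > K1 = 130.
Since the inequalities point opposite ways, species 2 can invade but species 1 cannot.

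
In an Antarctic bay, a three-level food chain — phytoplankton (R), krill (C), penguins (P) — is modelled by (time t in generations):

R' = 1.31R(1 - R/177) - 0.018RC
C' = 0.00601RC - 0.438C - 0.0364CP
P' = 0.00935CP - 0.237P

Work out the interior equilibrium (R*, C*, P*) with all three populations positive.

R* ≈ 115, C* ≈ 25.3, P* ≈ 7.01

From dP/dt = 0: 0.00935C* = 0.237, so C* = 25.3.
From dR/dt = 0: 1.31(1 - R*/177) = 0.018·25.3, giving R* = 177·(1 - 0.348) = 115.
From dC/dt = 0: 0.00601·115 - 0.438 = 0.0364P*, so P* = 0.255/0.0364 = 7.01.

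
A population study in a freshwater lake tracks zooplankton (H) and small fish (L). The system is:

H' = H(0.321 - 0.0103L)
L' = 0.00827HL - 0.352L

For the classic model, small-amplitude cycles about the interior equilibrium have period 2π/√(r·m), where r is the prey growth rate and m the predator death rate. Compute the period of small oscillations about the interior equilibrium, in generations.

Here r = 0.321 and m = 0.352, so r·m = 0.113.
ω = √0.113 = 0.336 per generation, hence T = 2π/ω ≈ 18.7 generations.

T ≈ 18.7 generations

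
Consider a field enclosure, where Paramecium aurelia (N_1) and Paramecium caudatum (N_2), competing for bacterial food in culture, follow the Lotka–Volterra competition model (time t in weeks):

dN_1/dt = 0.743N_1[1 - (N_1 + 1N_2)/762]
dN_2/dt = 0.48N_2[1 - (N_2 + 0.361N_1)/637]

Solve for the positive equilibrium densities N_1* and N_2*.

N_1* ≈ 196, N_2* ≈ 566

Setting both brackets to zero gives the nullclines N_1 + 1N_2 = 762 and 0.361N_1 + N_2 = 637.
Substituting N_2 = 637 - 0.361N_1 into the first: N_1(1 - 1·0.361) = 762 - 1·637.
So N_1* = 125/0.639 = 196, and then N_2* = 637 - 0.361·196 = 566.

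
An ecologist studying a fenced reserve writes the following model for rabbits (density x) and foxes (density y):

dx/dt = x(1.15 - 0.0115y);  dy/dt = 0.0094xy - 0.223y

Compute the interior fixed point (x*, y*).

Set dy/dt = 0 with y > 0: 0.0094x - 0.223 = 0, so x* = 0.223/0.0094 = 23.7.
Set dx/dt = 0 with x > 0: 1.15 - 0.0115y = 0, so y* = 1.15/0.0115 = 100.

x* ≈ 23.7, y* ≈ 100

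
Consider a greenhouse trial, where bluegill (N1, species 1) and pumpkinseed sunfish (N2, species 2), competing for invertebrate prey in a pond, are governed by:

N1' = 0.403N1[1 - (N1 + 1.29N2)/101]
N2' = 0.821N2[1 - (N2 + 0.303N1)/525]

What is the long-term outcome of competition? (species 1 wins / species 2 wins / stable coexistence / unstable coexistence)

Compare the nullcline intercepts: K1/α12 = 101/1.29 = 78.3 < K2 = 525; K2/α21 = 525/0.303 = 1730 > K1 = 101.
Since the inequalities point opposite ways, species 2 can invade but species 1 cannot.

species 2 excludes species 1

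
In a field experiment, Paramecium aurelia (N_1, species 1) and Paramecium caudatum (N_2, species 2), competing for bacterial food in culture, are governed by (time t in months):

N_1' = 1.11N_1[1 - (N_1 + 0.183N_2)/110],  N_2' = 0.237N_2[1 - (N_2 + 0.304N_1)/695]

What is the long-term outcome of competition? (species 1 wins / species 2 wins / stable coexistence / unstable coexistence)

species 2 excludes species 1

Compare the nullcline intercepts: K1/α12 = 110/0.183 = 601 < K2 = 695; K2/α21 = 695/0.304 = 2290 > K1 = 110.
Since the inequalities point opposite ways, species 2 can invade but species 1 cannot.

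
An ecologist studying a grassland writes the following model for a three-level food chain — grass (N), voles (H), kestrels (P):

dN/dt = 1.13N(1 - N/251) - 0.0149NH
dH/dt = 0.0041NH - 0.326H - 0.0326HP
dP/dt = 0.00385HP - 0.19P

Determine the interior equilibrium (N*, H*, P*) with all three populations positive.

From dP/dt = 0: 0.00385H* = 0.19, so H* = 49.4.
From dN/dt = 0: 1.13(1 - N*/251) = 0.0149·49.4, giving N* = 251·(1 - 0.651) = 87.7.
From dH/dt = 0: 0.0041·87.7 - 0.326 = 0.0326P*, so P* = 0.0334/0.0326 = 1.03.

N* ≈ 87.7, H* ≈ 49.4, P* ≈ 1.03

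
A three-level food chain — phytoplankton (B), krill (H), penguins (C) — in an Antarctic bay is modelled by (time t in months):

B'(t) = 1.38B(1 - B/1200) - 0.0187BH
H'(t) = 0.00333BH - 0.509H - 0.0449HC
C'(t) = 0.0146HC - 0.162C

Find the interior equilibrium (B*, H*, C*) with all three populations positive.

B* ≈ 1020, H* ≈ 11.1, C* ≈ 64.3

From dC/dt = 0: 0.0146H* = 0.162, so H* = 11.1.
From dB/dt = 0: 1.38(1 - B*/1200) = 0.0187·11.1, giving B* = 1200·(1 - 0.15) = 1020.
From dH/dt = 0: 0.00333·1020 - 0.509 = 0.0449C*, so C* = 2.89/0.0449 = 64.3.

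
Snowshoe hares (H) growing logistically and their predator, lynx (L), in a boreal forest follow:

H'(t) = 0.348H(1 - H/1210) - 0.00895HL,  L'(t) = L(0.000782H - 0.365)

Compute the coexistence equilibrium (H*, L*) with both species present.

H* ≈ 467, L* ≈ 23.9

From dL/dt = 0 with L > 0: 0.000782H* = 0.365, so H* = 467.
Substitute into dH/dt = 0: 0.348(1 - 467/1210) = 0.00895L*.
The bracket is 0.614, giving L* = 0.214/0.00895 = 23.9.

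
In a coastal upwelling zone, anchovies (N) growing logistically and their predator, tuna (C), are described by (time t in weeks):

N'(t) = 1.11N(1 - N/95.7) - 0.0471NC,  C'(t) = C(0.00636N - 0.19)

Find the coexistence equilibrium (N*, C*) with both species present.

From dC/dt = 0 with C > 0: 0.00636N* = 0.19, so N* = 29.9.
Substitute into dN/dt = 0: 1.11(1 - 29.9/95.7) = 0.0471C*.
The bracket is 0.688, giving C* = 0.763/0.0471 = 16.2.

N* ≈ 29.9, C* ≈ 16.2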